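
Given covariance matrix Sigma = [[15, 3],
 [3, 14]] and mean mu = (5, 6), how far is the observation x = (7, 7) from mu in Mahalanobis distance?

Step 1 — centre the observation: (x - mu) = (2, 1).

Step 2 — invert Sigma. det(Sigma) = 15·14 - (3)² = 201.
  Sigma^{-1} = (1/det) · [[d, -b], [-b, a]] = [[0.0697, -0.0149],
 [-0.0149, 0.0746]].

Step 3 — form the quadratic (x - mu)^T · Sigma^{-1} · (x - mu):
  Sigma^{-1} · (x - mu) = (0.1244, 0.0448).
  (x - mu)^T · [Sigma^{-1} · (x - mu)] = (2)·(0.1244) + (1)·(0.0448) = 0.2935.

Step 4 — take square root: d = √(0.2935) ≈ 0.5418.

d(x, mu) = √(0.2935) ≈ 0.5418


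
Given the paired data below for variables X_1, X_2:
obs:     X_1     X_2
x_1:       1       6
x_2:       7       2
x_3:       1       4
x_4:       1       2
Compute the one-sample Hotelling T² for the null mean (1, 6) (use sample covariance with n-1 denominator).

Step 1 — sample mean vector:
  mean(X_1) = (1 + 7 + 1 + 1) / 4 = 10/4 = 2.5
  mean(X_2) = (6 + 2 + 4 + 2) / 4 = 14/4 = 3.5
  x̄ = (2.5, 3.5),  deviation x̄ - mu_0 = (2.5, 3.5) - (1, 6) = (1.5, -2.5).

Step 2 — sample covariance matrix, S[i,j] = (1/(n-1)) · Σ_k (x_{k,i} - mean_i) · (x_{k,j} - mean_j), divisor n-1 = 3:
  S[X_1,X_1] = ((-1.5)·(-1.5) + (4.5)·(4.5) + (-1.5)·(-1.5) + (-1.5)·(-1.5)) / 3 = 27/3 = 9
  S[X_1,X_2] = ((-1.5)·(2.5) + (4.5)·(-1.5) + (-1.5)·(0.5) + (-1.5)·(-1.5)) / 3 = -9/3 = -3
  S[X_2,X_2] = ((2.5)·(2.5) + (-1.5)·(-1.5) + (0.5)·(0.5) + (-1.5)·(-1.5)) / 3 = 11/3 = 3.6667
  S = [[9, -3],
 [-3, 3.6667]].

Step 3 — invert S. det(S) = 9·3.6667 - (-3)² = 24.
  S^{-1} = (1/det) · [[d, -b], [-b, a]] = [[0.1528, 0.125],
 [0.125, 0.375]].

Step 4 — quadratic form (x̄ - mu_0)^T · S^{-1} · (x̄ - mu_0):
  S^{-1} · (x̄ - mu_0) = (-0.0833, -0.75),
  (x̄ - mu_0)^T · [...] = (1.5)·(-0.0833) + (-2.5)·(-0.75) = 1.75.

Step 5 — scale by n: T² = 4 · 1.75 = 7.

T² ≈ 7


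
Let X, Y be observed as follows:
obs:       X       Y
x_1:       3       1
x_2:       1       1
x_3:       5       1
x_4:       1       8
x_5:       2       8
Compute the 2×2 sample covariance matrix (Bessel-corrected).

Step 1 — column means:
  mean(X) = (3 + 1 + 5 + 1 + 2) / 5 = 12/5 = 2.4
  mean(Y) = (1 + 1 + 1 + 8 + 8) / 5 = 19/5 = 3.8

Step 2 — sample covariance S[i,j] = (1/(n-1)) · Σ_k (x_{k,i} - mean_i) · (x_{k,j} - mean_j), with n-1 = 4.
  S[X,X] = ((0.6)·(0.6) + (-1.4)·(-1.4) + (2.6)·(2.6) + (-1.4)·(-1.4) + (-0.4)·(-0.4)) / 4 = 11.2/4 = 2.8
  S[X,Y] = ((0.6)·(-2.8) + (-1.4)·(-2.8) + (2.6)·(-2.8) + (-1.4)·(4.2) + (-0.4)·(4.2)) / 4 = -12.6/4 = -3.15
  S[Y,Y] = ((-2.8)·(-2.8) + (-2.8)·(-2.8) + (-2.8)·(-2.8) + (4.2)·(4.2) + (4.2)·(4.2)) / 4 = 58.8/4 = 14.7

S is symmetric (S[j,i] = S[i,j]). Assembling:

S = [[2.8, -3.15],
 [-3.15, 14.7]]


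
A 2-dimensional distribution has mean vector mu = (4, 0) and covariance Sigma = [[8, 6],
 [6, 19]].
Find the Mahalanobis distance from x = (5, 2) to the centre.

Step 1 — centre the observation: (x - mu) = (1, 2).

Step 2 — invert Sigma. det(Sigma) = 8·19 - (6)² = 116.
  Sigma^{-1} = (1/det) · [[d, -b], [-b, a]] = [[0.1638, -0.0517],
 [-0.0517, 0.069]].

Step 3 — form the quadratic (x - mu)^T · Sigma^{-1} · (x - mu):
  Sigma^{-1} · (x - mu) = (0.0603, 0.0862).
  (x - mu)^T · [Sigma^{-1} · (x - mu)] = (1)·(0.0603) + (2)·(0.0862) = 0.2328.

Step 4 — take square root: d = √(0.2328) ≈ 0.4825.

d(x, mu) = √(0.2328) ≈ 0.4825


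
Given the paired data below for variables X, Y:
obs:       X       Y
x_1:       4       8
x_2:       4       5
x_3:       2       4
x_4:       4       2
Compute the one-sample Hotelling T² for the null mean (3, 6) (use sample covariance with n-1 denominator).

Step 1 — sample mean vector:
  mean(X) = (4 + 4 + 2 + 4) / 4 = 14/4 = 3.5
  mean(Y) = (8 + 5 + 4 + 2) / 4 = 19/4 = 4.75
  x̄ = (3.5, 4.75),  deviation x̄ - mu_0 = (3.5, 4.75) - (3, 6) = (0.5, -1.25).

Step 2 — sample covariance matrix, S[i,j] = (1/(n-1)) · Σ_k (x_{k,i} - mean_i) · (x_{k,j} - mean_j), divisor n-1 = 3:
  S[X,X] = ((0.5)·(0.5) + (0.5)·(0.5) + (-1.5)·(-1.5) + (0.5)·(0.5)) / 3 = 3/3 = 1
  S[X,Y] = ((0.5)·(3.25) + (0.5)·(0.25) + (-1.5)·(-0.75) + (0.5)·(-2.75)) / 3 = 1.5/3 = 0.5
  S[Y,Y] = ((3.25)·(3.25) + (0.25)·(0.25) + (-0.75)·(-0.75) + (-2.75)·(-2.75)) / 3 = 18.75/3 = 6.25
  S = [[1, 0.5],
 [0.5, 6.25]].

Step 3 — invert S. det(S) = 1·6.25 - (0.5)² = 6.
  S^{-1} = (1/det) · [[d, -b], [-b, a]] = [[1.0417, -0.0833],
 [-0.0833, 0.1667]].

Step 4 — quadratic form (x̄ - mu_0)^T · S^{-1} · (x̄ - mu_0):
  S^{-1} · (x̄ - mu_0) = (0.625, -0.25),
  (x̄ - mu_0)^T · [...] = (0.5)·(0.625) + (-1.25)·(-0.25) = 0.625.

Step 5 — scale by n: T² = 4 · 0.625 = 2.5.

T² ≈ 2.5


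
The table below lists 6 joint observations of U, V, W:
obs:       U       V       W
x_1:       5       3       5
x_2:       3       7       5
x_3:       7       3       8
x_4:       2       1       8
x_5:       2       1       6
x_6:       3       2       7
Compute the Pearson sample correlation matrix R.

Step 1 — column means:
  mean(U) = (5 + 3 + 7 + 2 + 2 + 3) / 6 = 22/6 = 3.6667
  mean(V) = (3 + 7 + 3 + 1 + 1 + 2) / 6 = 17/6 = 2.8333
  mean(W) = (5 + 5 + 8 + 8 + 6 + 7) / 6 = 39/6 = 6.5

Step 2 — sample variances and covariances s[i,j] = (1/(n-1)) · Σ_k (x_{k,i} - mean_i) · (x_{k,j} - mean_j), with n-1 = 5:
  s[U,U] = ((1.3333)·(1.3333) + (-0.6667)·(-0.6667) + (3.3333)·(3.3333) + (-1.6667)·(-1.6667) + (-1.6667)·(-1.6667) + (-0.6667)·(-0.6667)) / 5 = 19.3333/5 = 3.8667
  s[U,V] = ((1.3333)·(0.1667) + (-0.6667)·(4.1667) + (3.3333)·(0.1667) + (-1.6667)·(-1.8333) + (-1.6667)·(-1.8333) + (-0.6667)·(-0.8333)) / 5 = 4.6667/5 = 0.9333
  s[U,W] = ((1.3333)·(-1.5) + (-0.6667)·(-1.5) + (3.3333)·(1.5) + (-1.6667)·(1.5) + (-1.6667)·(-0.5) + (-0.6667)·(0.5)) / 5 = 2/5 = 0.4
  s[V,V] = ((0.1667)·(0.1667) + (4.1667)·(4.1667) + (0.1667)·(0.1667) + (-1.8333)·(-1.8333) + (-1.8333)·(-1.8333) + (-0.8333)·(-0.8333)) / 5 = 24.8333/5 = 4.9667
  s[V,W] = ((0.1667)·(-1.5) + (4.1667)·(-1.5) + (0.1667)·(1.5) + (-1.8333)·(1.5) + (-1.8333)·(-0.5) + (-0.8333)·(0.5)) / 5 = -8.5/5 = -1.7
  s[W,W] = ((-1.5)·(-1.5) + (-1.5)·(-1.5) + (1.5)·(1.5) + (1.5)·(1.5) + (-0.5)·(-0.5) + (0.5)·(0.5)) / 5 = 9.5/5 = 1.9
  Sample standard deviations s_i = √(s[i,i]):
  s(U) = √(3.8667) = 1.9664
  s(V) = √(4.9667) = 2.2286
  s(W) = √(1.9) = 1.3784

Step 3 — r_{ij} = s_{ij} / (s_i · s_j):
  r[U,U] = 1 (diagonal).
  r[U,V] = 0.9333 / (1.9664 · 2.2286) = 0.9333 / 4.3823 = 0.213
  r[U,W] = 0.4 / (1.9664 · 1.3784) = 0.4 / 2.7105 = 0.1476
  r[V,V] = 1 (diagonal).
  r[V,W] = -1.7 / (2.2286 · 1.3784) = -1.7 / 3.0719 = -0.5534
  r[W,W] = 1 (diagonal).

R is symmetric with unit diagonal. Assembling:

R = [[1, 0.213, 0.1476],
 [0.213, 1, -0.5534],
 [0.1476, -0.5534, 1]]


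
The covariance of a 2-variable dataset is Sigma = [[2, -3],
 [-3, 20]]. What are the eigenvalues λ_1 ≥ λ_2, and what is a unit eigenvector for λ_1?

Step 1 — characteristic polynomial of 2×2 Sigma:
  det(Sigma - λI) = λ² - trace · λ + det = 0.
  trace = 2 + 20 = 22, det = 2·20 - (-3)² = 31.
Step 2 — discriminant:
  Δ = trace² - 4·det = 484 - 124 = 360.
Step 3 — eigenvalues:
  λ = (trace ± √Δ)/2 = (22 ± 18.9737)/2,
  λ_1 = 20.4868,  λ_2 = 1.5132.

Step 4 — unit eigenvector for λ_1: solve (Sigma - λ_1 I)v = 0. First row:
  (2 - 20.4868)·v_x + (-3)·v_y = 0, i.e. (-18.4868)·v_x + (-3)·v_y = 0,
  so v ∝ (b, λ_1 - a) = (-3, 18.4868); multiply by -1 so the first entry is positive: u = (3, -18.4868).
  ||u|| = √((3)² + (-18.4868)²) = √(350.763) ≈ 18.7287,
  v_1 = u/||u|| ≈ (0.1602, -0.9871) (||v_1|| = 1).

λ_1 = 20.4868,  λ_2 = 1.5132;  v_1 ≈ (0.1602, -0.9871)


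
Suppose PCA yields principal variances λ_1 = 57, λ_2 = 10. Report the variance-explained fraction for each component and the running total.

Step 1 — total variance = trace(Sigma) = Σ λ_i = 57 + 10 = 67.

Step 2 — fraction explained by component i = λ_i / Σ λ:
  PC1: 57/67 = 0.8507
  PC2: 10/67 = 0.1493

Step 3 — cumulative fraction after k components = (λ_1 + ... + λ_k) / Σ λ:
  k = 1: 57/67 = 0.8507
  k = 2: (57 + 10)/67 = 67/67 = 1

Summary (fraction, with percent):

explained: PC1 0.8507 (85.07%), PC2 0.1493 (14.93%);  cumulative: 0.8507, 1


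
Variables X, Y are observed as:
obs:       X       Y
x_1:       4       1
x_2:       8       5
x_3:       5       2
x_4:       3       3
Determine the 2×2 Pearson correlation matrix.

Step 1 — column means:
  mean(X) = (4 + 8 + 5 + 3) / 4 = 20/4 = 5
  mean(Y) = (1 + 5 + 2 + 3) / 4 = 11/4 = 2.75

Step 2 — sample variances and covariances s[i,j] = (1/(n-1)) · Σ_k (x_{k,i} - mean_i) · (x_{k,j} - mean_j), with n-1 = 3:
  s[X,X] = ((-1)·(-1) + (3)·(3) + (0)·(0) + (-2)·(-2)) / 3 = 14/3 = 4.6667
  s[X,Y] = ((-1)·(-1.75) + (3)·(2.25) + (0)·(-0.75) + (-2)·(0.25)) / 3 = 8/3 = 2.6667
  s[Y,Y] = ((-1.75)·(-1.75) + (2.25)·(2.25) + (-0.75)·(-0.75) + (0.25)·(0.25)) / 3 = 8.75/3 = 2.9167
  Sample standard deviations s_i = √(s[i,i]):
  s(X) = √(4.6667) = 2.1602
  s(Y) = √(2.9167) = 1.7078

Step 3 — r_{ij} = s_{ij} / (s_i · s_j):
  r[X,X] = 1 (diagonal).
  r[X,Y] = 2.6667 / (2.1602 · 1.7078) = 2.6667 / 3.6893 = 0.7228
  r[Y,Y] = 1 (diagonal).

R is symmetric with unit diagonal. Assembling:

R = [[1, 0.7228],
 [0.7228, 1]]


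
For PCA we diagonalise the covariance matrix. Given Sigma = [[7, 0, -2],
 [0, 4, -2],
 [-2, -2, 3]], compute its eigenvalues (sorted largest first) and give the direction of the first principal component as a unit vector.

Step 1 — characteristic polynomial p(λ) = det(λI - Sigma) = λ³ - tr·λ² + c_1·λ - det, where tr = trace, c_1 = sum of the principal 2×2 minors, det = det(Sigma):
  tr = 7 + 4 + 3 = 14,
  c_1 = (7·4 - (0)²) + (7·3 - (-2)²) + (4·3 - (-2)²) = 28 + 17 + 8 = 53,
  det = 7·(4·3 - (-2)²) - (0)·((0)·3 - (-2)·(-2)) + (-2)·((0)·(-2) - 4·(-2)) = 7·(8) - (0)·(-4) + (-2)·(8) = 40.
  So p(λ) = λ³ - 14λ² + 53λ - 40.
Step 2 — look for an integer root (rational root theorem: any rational root is an integer divisor of 40). Testing λ = 1:
  p(1) = 1 - 14 + 53 - 40 = 0  ✓
  Dividing out (λ - 1): p(λ) = (λ - 1)(λ² - 13λ + 40).
Step 3 — remaining eigenvalues from the quadratic λ² - 13λ + 40 = 0:
  Δ = 13² - 4·40 = 169 - 160 = 9,  λ = (13 ± √9)/2 = (13 ± 3)/2 = 8 or 5.
  Sorted: λ_1 = 8,  λ_2 = 5,  λ_3 = 1  (check: sum = 14 = tr ✓).

Step 4 — unit eigenvector for λ_1 = 8: v spans the null space of (Sigma - λ_1 I), whose rows are
  r_1 = (-1, 0, -2),  r_2 = (0, -4, -2),  r_3 = (-2, -2, -5).
  v is orthogonal to every row, so take v ∝ r_1 × r_2 = ((0)·(-2) - (-2)·(-4), (-2)·(0) - (-1)·(-2), (-1)·(-4) - (0)·(0)) = (-8, -2, 4).
  Rescale (divide by 2; multiply by -1 so the first nonzero entry is positive): u = (4, 1, -2).
  ||u|| = √((4)² + (1)² + (-2)²) = √(21) ≈ 4.5826,  v_1 = u/||u|| ≈ (0.8729, 0.2182, -0.4364) (||v_1|| = 1).

λ_1 = 8,  λ_2 = 5,  λ_3 = 1;  v_1 ≈ (0.8729, 0.2182, -0.4364)


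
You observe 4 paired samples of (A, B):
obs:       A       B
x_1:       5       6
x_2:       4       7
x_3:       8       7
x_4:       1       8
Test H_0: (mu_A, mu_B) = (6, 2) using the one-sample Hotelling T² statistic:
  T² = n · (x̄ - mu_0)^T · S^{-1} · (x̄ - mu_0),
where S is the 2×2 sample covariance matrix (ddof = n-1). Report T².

Step 1 — sample mean vector:
  mean(A) = (5 + 4 + 8 + 1) / 4 = 18/4 = 4.5
  mean(B) = (6 + 7 + 7 + 8) / 4 = 28/4 = 7
  x̄ = (4.5, 7),  deviation x̄ - mu_0 = (4.5, 7) - (6, 2) = (-1.5, 5).

Step 2 — sample covariance matrix, S[i,j] = (1/(n-1)) · Σ_k (x_{k,i} - mean_i) · (x_{k,j} - mean_j), divisor n-1 = 3:
  S[A,A] = ((0.5)·(0.5) + (-0.5)·(-0.5) + (3.5)·(3.5) + (-3.5)·(-3.5)) / 3 = 25/3 = 8.3333
  S[A,B] = ((0.5)·(-1) + (-0.5)·(0) + (3.5)·(0) + (-3.5)·(1)) / 3 = -4/3 = -1.3333
  S[B,B] = ((-1)·(-1) + (0)·(0) + (0)·(0) + (1)·(1)) / 3 = 2/3 = 0.6667
  S = [[8.3333, -1.3333],
 [-1.3333, 0.6667]].

Step 3 — invert S. det(S) = 8.3333·0.6667 - (-1.3333)² = 3.7778.
  S^{-1} = (1/det) · [[d, -b], [-b, a]] = [[0.1765, 0.3529],
 [0.3529, 2.2059]].

Step 4 — quadratic form (x̄ - mu_0)^T · S^{-1} · (x̄ - mu_0):
  S^{-1} · (x̄ - mu_0) = (1.5, 10.5),
  (x̄ - mu_0)^T · [...] = (-1.5)·(1.5) + (5)·(10.5) = 50.25.

Step 5 — scale by n: T² = 4 · 50.25 = 201.

T² ≈ 201


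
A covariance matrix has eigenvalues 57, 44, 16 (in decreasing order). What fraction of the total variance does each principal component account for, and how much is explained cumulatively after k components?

Step 1 — total variance = trace(Sigma) = Σ λ_i = 57 + 44 + 16 = 117.

Step 2 — fraction explained by component i = λ_i / Σ λ:
  PC1: 57/117 = 0.4872
  PC2: 44/117 = 0.3761
  PC3: 16/117 = 0.1368

Step 3 — cumulative fraction after k components = (λ_1 + ... + λ_k) / Σ λ:
  k = 1: 57/117 = 0.4872
  k = 2: (57 + 44)/117 = 101/117 = 0.8632
  k = 3: (57 + 44 + 16)/117 = 117/117 = 1

Summary (fraction, with percent):

explained: PC1 0.4872 (48.72%), PC2 0.3761 (37.61%), PC3 0.1368 (13.68%);  cumulative: 0.4872, 0.8632, 1


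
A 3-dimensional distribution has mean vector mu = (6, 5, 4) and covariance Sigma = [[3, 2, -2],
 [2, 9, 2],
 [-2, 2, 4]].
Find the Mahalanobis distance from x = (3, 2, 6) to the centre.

Step 1 — centre the observation: (x - mu) = (-3, -3, 2).

Step 2 — invert Sigma (cofactor / det for 3×3, or solve directly):
  Sigma^{-1} = [[1.1429, -0.4286, 0.7857],
 [-0.4286, 0.2857, -0.3571],
 [0.7857, -0.3571, 0.8214]].

Step 3 — form the quadratic (x - mu)^T · Sigma^{-1} · (x - mu):
  Sigma^{-1} · (x - mu) = (-0.5714, -0.2857, 0.3571).
  (x - mu)^T · [Sigma^{-1} · (x - mu)] = (-3)·(-0.5714) + (-3)·(-0.2857) + (2)·(0.3571) = 3.2857.

Step 4 — take square root: d = √(3.2857) ≈ 1.8127.

d(x, mu) = √(3.2857) ≈ 1.8127


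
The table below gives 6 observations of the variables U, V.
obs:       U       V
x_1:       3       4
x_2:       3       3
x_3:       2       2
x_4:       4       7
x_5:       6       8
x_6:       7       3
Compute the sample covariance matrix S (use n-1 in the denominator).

Step 1 — column means:
  mean(U) = (3 + 3 + 2 + 4 + 6 + 7) / 6 = 25/6 = 4.1667
  mean(V) = (4 + 3 + 2 + 7 + 8 + 3) / 6 = 27/6 = 4.5

Step 2 — sample covariance S[i,j] = (1/(n-1)) · Σ_k (x_{k,i} - mean_i) · (x_{k,j} - mean_j), with n-1 = 5.
  S[U,U] = ((-1.1667)·(-1.1667) + (-1.1667)·(-1.1667) + (-2.1667)·(-2.1667) + (-0.1667)·(-0.1667) + (1.8333)·(1.8333) + (2.8333)·(2.8333)) / 5 = 18.8333/5 = 3.7667
  S[U,V] = ((-1.1667)·(-0.5) + (-1.1667)·(-1.5) + (-2.1667)·(-2.5) + (-0.1667)·(2.5) + (1.8333)·(3.5) + (2.8333)·(-1.5)) / 5 = 9.5/5 = 1.9
  S[V,V] = ((-0.5)·(-0.5) + (-1.5)·(-1.5) + (-2.5)·(-2.5) + (2.5)·(2.5) + (3.5)·(3.5) + (-1.5)·(-1.5)) / 5 = 29.5/5 = 5.9

S is symmetric (S[j,i] = S[i,j]). Assembling:

S = [[3.7667, 1.9],
 [1.9, 5.9]]


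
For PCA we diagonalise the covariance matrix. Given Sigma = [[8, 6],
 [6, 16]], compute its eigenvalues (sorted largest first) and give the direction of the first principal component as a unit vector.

Step 1 — characteristic polynomial of 2×2 Sigma:
  det(Sigma - λI) = λ² - trace · λ + det = 0.
  trace = 8 + 16 = 24, det = 8·16 - (6)² = 92.
Step 2 — discriminant:
  Δ = trace² - 4·det = 576 - 368 = 208.
Step 3 — eigenvalues:
  λ = (trace ± √Δ)/2 = (24 ± 14.4222)/2,
  λ_1 = 19.2111,  λ_2 = 4.7889.

Step 4 — unit eigenvector for λ_1: solve (Sigma - λ_1 I)v = 0. First row:
  (8 - 19.2111)·v_x + (6)·v_y = 0, i.e. (-11.2111)·v_x + (6)·v_y = 0,
  so v ∝ (b, λ_1 - a) = (6, 11.2111) = u.
  ||u|| = √((6)² + (11.2111)²) = √(161.6888) ≈ 12.7157,
  v_1 = u/||u|| ≈ (0.4719, 0.8817) (||v_1|| = 1).

λ_1 = 19.2111,  λ_2 = 4.7889;  v_1 ≈ (0.4719, 0.8817)


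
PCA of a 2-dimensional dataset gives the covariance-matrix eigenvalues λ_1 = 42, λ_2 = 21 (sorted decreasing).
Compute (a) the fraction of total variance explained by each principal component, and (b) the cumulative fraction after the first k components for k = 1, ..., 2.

Step 1 — total variance = trace(Sigma) = Σ λ_i = 42 + 21 = 63.

Step 2 — fraction explained by component i = λ_i / Σ λ:
  PC1: 42/63 = 0.6667
  PC2: 21/63 = 0.3333

Step 3 — cumulative fraction after k components = (λ_1 + ... + λ_k) / Σ λ:
  k = 1: 42/63 = 0.6667
  k = 2: (42 + 21)/63 = 63/63 = 1

Summary (fraction, with percent):

explained: PC1 0.6667 (66.67%), PC2 0.3333 (33.33%);  cumulative: 0.6667, 1


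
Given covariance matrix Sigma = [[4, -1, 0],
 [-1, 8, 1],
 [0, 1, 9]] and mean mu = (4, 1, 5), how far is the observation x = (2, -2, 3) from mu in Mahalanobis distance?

Step 1 — centre the observation: (x - mu) = (-2, -3, -2).

Step 2 — invert Sigma (cofactor / det for 3×3, or solve directly):
  Sigma^{-1} = [[0.2582, 0.0327, -0.0036],
 [0.0327, 0.1309, -0.0145],
 [-0.0036, -0.0145, 0.1127]].

Step 3 — form the quadratic (x - mu)^T · Sigma^{-1} · (x - mu):
  Sigma^{-1} · (x - mu) = (-0.6073, -0.4291, -0.1745).
  (x - mu)^T · [Sigma^{-1} · (x - mu)] = (-2)·(-0.6073) + (-3)·(-0.4291) + (-2)·(-0.1745) = 2.8509.

Step 4 — take square root: d = √(2.8509) ≈ 1.6885.

d(x, mu) = √(2.8509) ≈ 1.6885


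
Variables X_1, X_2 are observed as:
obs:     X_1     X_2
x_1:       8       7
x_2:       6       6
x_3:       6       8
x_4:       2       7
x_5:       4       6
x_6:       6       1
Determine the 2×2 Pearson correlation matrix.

Step 1 — column means:
  mean(X_1) = (8 + 6 + 6 + 2 + 4 + 6) / 6 = 32/6 = 5.3333
  mean(X_2) = (7 + 6 + 8 + 7 + 6 + 1) / 6 = 35/6 = 5.8333

Step 2 — sample variances and covariances s[i,j] = (1/(n-1)) · Σ_k (x_{k,i} - mean_i) · (x_{k,j} - mean_j), with n-1 = 5:
  s[X_1,X_1] = ((2.6667)·(2.6667) + (0.6667)·(0.6667) + (0.6667)·(0.6667) + (-3.3333)·(-3.3333) + (-1.3333)·(-1.3333) + (0.6667)·(0.6667)) / 5 = 21.3333/5 = 4.2667
  s[X_1,X_2] = ((2.6667)·(1.1667) + (0.6667)·(0.1667) + (0.6667)·(2.1667) + (-3.3333)·(1.1667) + (-1.3333)·(0.1667) + (0.6667)·(-4.8333)) / 5 = -2.6667/5 = -0.5333
  s[X_2,X_2] = ((1.1667)·(1.1667) + (0.1667)·(0.1667) + (2.1667)·(2.1667) + (1.1667)·(1.1667) + (0.1667)·(0.1667) + (-4.8333)·(-4.8333)) / 5 = 30.8333/5 = 6.1667
  Sample standard deviations s_i = √(s[i,i]):
  s(X_1) = √(4.2667) = 2.0656
  s(X_2) = √(6.1667) = 2.4833

Step 3 — r_{ij} = s_{ij} / (s_i · s_j):
  r[X_1,X_1] = 1 (diagonal).
  r[X_1,X_2] = -0.5333 / (2.0656 · 2.4833) = -0.5333 / 5.1294 = -0.104
  r[X_2,X_2] = 1 (diagonal).

R is symmetric with unit diagonal. Assembling:

R = [[1, -0.104],
 [-0.104, 1]]


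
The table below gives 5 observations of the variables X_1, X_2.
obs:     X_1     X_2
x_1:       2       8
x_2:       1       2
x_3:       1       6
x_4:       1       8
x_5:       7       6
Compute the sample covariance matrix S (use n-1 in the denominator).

Step 1 — column means:
  mean(X_1) = (2 + 1 + 1 + 1 + 7) / 5 = 12/5 = 2.4
  mean(X_2) = (8 + 2 + 6 + 8 + 6) / 5 = 30/5 = 6

Step 2 — sample covariance S[i,j] = (1/(n-1)) · Σ_k (x_{k,i} - mean_i) · (x_{k,j} - mean_j), with n-1 = 4.
  S[X_1,X_1] = ((-0.4)·(-0.4) + (-1.4)·(-1.4) + (-1.4)·(-1.4) + (-1.4)·(-1.4) + (4.6)·(4.6)) / 4 = 27.2/4 = 6.8
  S[X_1,X_2] = ((-0.4)·(2) + (-1.4)·(-4) + (-1.4)·(0) + (-1.4)·(2) + (4.6)·(0)) / 4 = 2/4 = 0.5
  S[X_2,X_2] = ((2)·(2) + (-4)·(-4) + (0)·(0) + (2)·(2) + (0)·(0)) / 4 = 24/4 = 6

S is symmetric (S[j,i] = S[i,j]). Assembling:

S = [[6.8, 0.5],
 [0.5, 6]]


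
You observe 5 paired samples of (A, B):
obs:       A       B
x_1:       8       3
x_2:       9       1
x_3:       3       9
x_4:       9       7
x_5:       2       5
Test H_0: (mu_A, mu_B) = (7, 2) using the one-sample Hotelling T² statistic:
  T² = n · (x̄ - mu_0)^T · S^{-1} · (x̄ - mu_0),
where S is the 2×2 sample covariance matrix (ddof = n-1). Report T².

Step 1 — sample mean vector:
  mean(A) = (8 + 9 + 3 + 9 + 2) / 5 = 31/5 = 6.2
  mean(B) = (3 + 1 + 9 + 7 + 5) / 5 = 25/5 = 5
  x̄ = (6.2, 5),  deviation x̄ - mu_0 = (6.2, 5) - (7, 2) = (-0.8, 3).

Step 2 — sample covariance matrix, S[i,j] = (1/(n-1)) · Σ_k (x_{k,i} - mean_i) · (x_{k,j} - mean_j), divisor n-1 = 4:
  S[A,A] = ((1.8)·(1.8) + (2.8)·(2.8) + (-3.2)·(-3.2) + (2.8)·(2.8) + (-4.2)·(-4.2)) / 4 = 46.8/4 = 11.7
  S[A,B] = ((1.8)·(-2) + (2.8)·(-4) + (-3.2)·(4) + (2.8)·(2) + (-4.2)·(0)) / 4 = -22/4 = -5.5
  S[B,B] = ((-2)·(-2) + (-4)·(-4) + (4)·(4) + (2)·(2) + (0)·(0)) / 4 = 40/4 = 10
  S = [[11.7, -5.5],
 [-5.5, 10]].

Step 3 — invert S. det(S) = 11.7·10 - (-5.5)² = 86.75.
  S^{-1} = (1/det) · [[d, -b], [-b, a]] = [[0.1153, 0.0634],
 [0.0634, 0.1349]].

Step 4 — quadratic form (x̄ - mu_0)^T · S^{-1} · (x̄ - mu_0):
  S^{-1} · (x̄ - mu_0) = (0.098, 0.3539),
  (x̄ - mu_0)^T · [...] = (-0.8)·(0.098) + (3)·(0.3539) = 0.9833.

Step 5 — scale by n: T² = 5 · 0.9833 = 4.9164.

T² ≈ 4.9164


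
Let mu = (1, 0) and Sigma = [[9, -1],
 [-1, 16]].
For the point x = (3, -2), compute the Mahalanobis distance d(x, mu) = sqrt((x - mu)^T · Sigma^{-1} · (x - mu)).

Step 1 — centre the observation: (x - mu) = (2, -2).

Step 2 — invert Sigma. det(Sigma) = 9·16 - (-1)² = 143.
  Sigma^{-1} = (1/det) · [[d, -b], [-b, a]] = [[0.1119, 0.007],
 [0.007, 0.0629]].

Step 3 — form the quadratic (x - mu)^T · Sigma^{-1} · (x - mu):
  Sigma^{-1} · (x - mu) = (0.2098, -0.1119).
  (x - mu)^T · [Sigma^{-1} · (x - mu)] = (2)·(0.2098) + (-2)·(-0.1119) = 0.6434.

Step 4 — take square root: d = √(0.6434) ≈ 0.8021.

d(x, mu) = √(0.6434) ≈ 0.8021


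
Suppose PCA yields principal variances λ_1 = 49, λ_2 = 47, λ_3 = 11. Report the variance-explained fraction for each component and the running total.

Step 1 — total variance = trace(Sigma) = Σ λ_i = 49 + 47 + 11 = 107.

Step 2 — fraction explained by component i = λ_i / Σ λ:
  PC1: 49/107 = 0.4579
  PC2: 47/107 = 0.4393
  PC3: 11/107 = 0.1028

Step 3 — cumulative fraction after k components = (λ_1 + ... + λ_k) / Σ λ:
  k = 1: 49/107 = 0.4579
  k = 2: (49 + 47)/107 = 96/107 = 0.8972
  k = 3: (49 + 47 + 11)/107 = 107/107 = 1

Summary (fraction, with percent):

explained: PC1 0.4579 (45.79%), PC2 0.4393 (43.93%), PC3 0.1028 (10.28%);  cumulative: 0.4579, 0.8972, 1


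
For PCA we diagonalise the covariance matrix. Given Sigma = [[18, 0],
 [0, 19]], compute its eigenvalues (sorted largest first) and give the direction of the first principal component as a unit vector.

Step 1 — characteristic polynomial of 2×2 Sigma:
  det(Sigma - λI) = λ² - trace · λ + det = 0.
  trace = 18 + 19 = 37, det = 18·19 - (0)² = 342.
Step 2 — discriminant:
  Δ = trace² - 4·det = 1369 - 1368 = 1.
Step 3 — eigenvalues:
  λ = (trace ± √Δ)/2 = (37 ± 1)/2,
  λ_1 = 19,  λ_2 = 18.

Step 4 — unit eigenvector for λ_1: Sigma is diagonal, so its eigenvectors are the coordinate axes. λ_1 = 19 is the diagonal entry on the second coordinate axis, hence
  v_1 = (0, 1) (||v_1|| = 1).

λ_1 = 19,  λ_2 = 18;  v_1 ≈ (0, 1)


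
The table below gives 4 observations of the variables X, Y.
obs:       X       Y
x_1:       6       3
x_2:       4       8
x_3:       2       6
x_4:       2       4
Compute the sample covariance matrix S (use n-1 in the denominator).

Step 1 — column means:
  mean(X) = (6 + 4 + 2 + 2) / 4 = 14/4 = 3.5
  mean(Y) = (3 + 8 + 6 + 4) / 4 = 21/4 = 5.25

Step 2 — sample covariance S[i,j] = (1/(n-1)) · Σ_k (x_{k,i} - mean_i) · (x_{k,j} - mean_j), with n-1 = 3.
  S[X,X] = ((2.5)·(2.5) + (0.5)·(0.5) + (-1.5)·(-1.5) + (-1.5)·(-1.5)) / 3 = 11/3 = 3.6667
  S[X,Y] = ((2.5)·(-2.25) + (0.5)·(2.75) + (-1.5)·(0.75) + (-1.5)·(-1.25)) / 3 = -3.5/3 = -1.1667
  S[Y,Y] = ((-2.25)·(-2.25) + (2.75)·(2.75) + (0.75)·(0.75) + (-1.25)·(-1.25)) / 3 = 14.75/3 = 4.9167

S is symmetric (S[j,i] = S[i,j]). Assembling:

S = [[3.6667, -1.1667],
 [-1.1667, 4.9167]]


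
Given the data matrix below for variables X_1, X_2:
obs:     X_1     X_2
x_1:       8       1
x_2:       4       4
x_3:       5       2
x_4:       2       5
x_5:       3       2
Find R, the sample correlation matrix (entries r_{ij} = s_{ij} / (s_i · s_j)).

Step 1 — column means:
  mean(X_1) = (8 + 4 + 5 + 2 + 3) / 5 = 22/5 = 4.4
  mean(X_2) = (1 + 4 + 2 + 5 + 2) / 5 = 14/5 = 2.8

Step 2 — sample variances and covariances s[i,j] = (1/(n-1)) · Σ_k (x_{k,i} - mean_i) · (x_{k,j} - mean_j), with n-1 = 4:
  s[X_1,X_1] = ((3.6)·(3.6) + (-0.4)·(-0.4) + (0.6)·(0.6) + (-2.4)·(-2.4) + (-1.4)·(-1.4)) / 4 = 21.2/4 = 5.3
  s[X_1,X_2] = ((3.6)·(-1.8) + (-0.4)·(1.2) + (0.6)·(-0.8) + (-2.4)·(2.2) + (-1.4)·(-0.8)) / 4 = -11.6/4 = -2.9
  s[X_2,X_2] = ((-1.8)·(-1.8) + (1.2)·(1.2) + (-0.8)·(-0.8) + (2.2)·(2.2) + (-0.8)·(-0.8)) / 4 = 10.8/4 = 2.7
  Sample standard deviations s_i = √(s[i,i]):
  s(X_1) = √(5.3) = 2.3022
  s(X_2) = √(2.7) = 1.6432

Step 3 — r_{ij} = s_{ij} / (s_i · s_j):
  r[X_1,X_1] = 1 (diagonal).
  r[X_1,X_2] = -2.9 / (2.3022 · 1.6432) = -2.9 / 3.7829 = -0.7666
  r[X_2,X_2] = 1 (diagonal).

R is symmetric with unit diagonal. Assembling:

R = [[1, -0.7666],
 [-0.7666, 1]]


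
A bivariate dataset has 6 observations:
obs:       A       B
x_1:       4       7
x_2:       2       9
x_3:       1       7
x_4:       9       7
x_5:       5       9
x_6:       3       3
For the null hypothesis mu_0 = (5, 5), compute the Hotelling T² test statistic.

Step 1 — sample mean vector:
  mean(A) = (4 + 2 + 1 + 9 + 5 + 3) / 6 = 24/6 = 4
  mean(B) = (7 + 9 + 7 + 7 + 9 + 3) / 6 = 42/6 = 7
  x̄ = (4, 7),  deviation x̄ - mu_0 = (4, 7) - (5, 5) = (-1, 2).

Step 2 — sample covariance matrix, S[i,j] = (1/(n-1)) · Σ_k (x_{k,i} - mean_i) · (x_{k,j} - mean_j), divisor n-1 = 5:
  S[A,A] = ((0)·(0) + (-2)·(-2) + (-3)·(-3) + (5)·(5) + (1)·(1) + (-1)·(-1)) / 5 = 40/5 = 8
  S[A,B] = ((0)·(0) + (-2)·(2) + (-3)·(0) + (5)·(0) + (1)·(2) + (-1)·(-4)) / 5 = 2/5 = 0.4
  S[B,B] = ((0)·(0) + (2)·(2) + (0)·(0) + (0)·(0) + (2)·(2) + (-4)·(-4)) / 5 = 24/5 = 4.8
  S = [[8, 0.4],
 [0.4, 4.8]].

Step 3 — invert S. det(S) = 8·4.8 - (0.4)² = 38.24.
  S^{-1} = (1/det) · [[d, -b], [-b, a]] = [[0.1255, -0.0105],
 [-0.0105, 0.2092]].

Step 4 — quadratic form (x̄ - mu_0)^T · S^{-1} · (x̄ - mu_0):
  S^{-1} · (x̄ - mu_0) = (-0.1464, 0.4289),
  (x̄ - mu_0)^T · [...] = (-1)·(-0.1464) + (2)·(0.4289) = 1.0042.

Step 5 — scale by n: T² = 6 · 1.0042 = 6.0251.

T² ≈ 6.0251


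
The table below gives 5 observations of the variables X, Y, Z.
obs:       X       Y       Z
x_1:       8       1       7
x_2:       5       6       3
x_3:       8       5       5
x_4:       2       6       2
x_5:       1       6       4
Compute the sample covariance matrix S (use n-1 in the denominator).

Step 1 — column means:
  mean(X) = (8 + 5 + 8 + 2 + 1) / 5 = 24/5 = 4.8
  mean(Y) = (1 + 6 + 5 + 6 + 6) / 5 = 24/5 = 4.8
  mean(Z) = (7 + 3 + 5 + 2 + 4) / 5 = 21/5 = 4.2

Step 2 — sample covariance S[i,j] = (1/(n-1)) · Σ_k (x_{k,i} - mean_i) · (x_{k,j} - mean_j), with n-1 = 4.
  S[X,X] = ((3.2)·(3.2) + (0.2)·(0.2) + (3.2)·(3.2) + (-2.8)·(-2.8) + (-3.8)·(-3.8)) / 4 = 42.8/4 = 10.7
  S[X,Y] = ((3.2)·(-3.8) + (0.2)·(1.2) + (3.2)·(0.2) + (-2.8)·(1.2) + (-3.8)·(1.2)) / 4 = -19.2/4 = -4.8
  S[X,Z] = ((3.2)·(2.8) + (0.2)·(-1.2) + (3.2)·(0.8) + (-2.8)·(-2.2) + (-3.8)·(-0.2)) / 4 = 18.2/4 = 4.55
  S[Y,Y] = ((-3.8)·(-3.8) + (1.2)·(1.2) + (0.2)·(0.2) + (1.2)·(1.2) + (1.2)·(1.2)) / 4 = 18.8/4 = 4.7
  S[Y,Z] = ((-3.8)·(2.8) + (1.2)·(-1.2) + (0.2)·(0.8) + (1.2)·(-2.2) + (1.2)·(-0.2)) / 4 = -14.8/4 = -3.7
  S[Z,Z] = ((2.8)·(2.8) + (-1.2)·(-1.2) + (0.8)·(0.8) + (-2.2)·(-2.2) + (-0.2)·(-0.2)) / 4 = 14.8/4 = 3.7

S is symmetric (S[j,i] = S[i,j]). Assembling:

S = [[10.7, -4.8, 4.55],
 [-4.8, 4.7, -3.7],
 [4.55, -3.7, 3.7]]


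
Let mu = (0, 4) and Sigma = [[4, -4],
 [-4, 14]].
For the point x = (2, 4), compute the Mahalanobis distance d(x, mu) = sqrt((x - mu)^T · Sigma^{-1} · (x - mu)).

Step 1 — centre the observation: (x - mu) = (2, 0).

Step 2 — invert Sigma. det(Sigma) = 4·14 - (-4)² = 40.
  Sigma^{-1} = (1/det) · [[d, -b], [-b, a]] = [[0.35, 0.1],
 [0.1, 0.1]].

Step 3 — form the quadratic (x - mu)^T · Sigma^{-1} · (x - mu):
  Sigma^{-1} · (x - mu) = (0.7, 0.2).
  (x - mu)^T · [Sigma^{-1} · (x - mu)] = (2)·(0.7) + (0)·(0.2) = 1.4.

Step 4 — take square root: d = √(1.4) ≈ 1.1832.

d(x, mu) = √(1.4) ≈ 1.1832


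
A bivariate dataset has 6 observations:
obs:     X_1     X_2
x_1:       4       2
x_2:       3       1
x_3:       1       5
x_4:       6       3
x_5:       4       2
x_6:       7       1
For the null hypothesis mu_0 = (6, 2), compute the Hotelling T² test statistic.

Step 1 — sample mean vector:
  mean(X_1) = (4 + 3 + 1 + 6 + 4 + 7) / 6 = 25/6 = 4.1667
  mean(X_2) = (2 + 1 + 5 + 3 + 2 + 1) / 6 = 14/6 = 2.3333
  x̄ = (4.1667, 2.3333),  deviation x̄ - mu_0 = (4.1667, 2.3333) - (6, 2) = (-1.8333, 0.3333).

Step 2 — sample covariance matrix, S[i,j] = (1/(n-1)) · Σ_k (x_{k,i} - mean_i) · (x_{k,j} - mean_j), divisor n-1 = 5:
  S[X_1,X_1] = ((-0.1667)·(-0.1667) + (-1.1667)·(-1.1667) + (-3.1667)·(-3.1667) + (1.8333)·(1.8333) + (-0.1667)·(-0.1667) + (2.8333)·(2.8333)) / 5 = 22.8333/5 = 4.5667
  S[X_1,X_2] = ((-0.1667)·(-0.3333) + (-1.1667)·(-1.3333) + (-3.1667)·(2.6667) + (1.8333)·(0.6667) + (-0.1667)·(-0.3333) + (2.8333)·(-1.3333)) / 5 = -9.3333/5 = -1.8667
  S[X_2,X_2] = ((-0.3333)·(-0.3333) + (-1.3333)·(-1.3333) + (2.6667)·(2.6667) + (0.6667)·(0.6667) + (-0.3333)·(-0.3333) + (-1.3333)·(-1.3333)) / 5 = 11.3333/5 = 2.2667
  S = [[4.5667, -1.8667],
 [-1.8667, 2.2667]].

Step 3 — invert S. det(S) = 4.5667·2.2667 - (-1.8667)² = 6.8667.
  S^{-1} = (1/det) · [[d, -b], [-b, a]] = [[0.3301, 0.2718],
 [0.2718, 0.665]].

Step 4 — quadratic form (x̄ - mu_0)^T · S^{-1} · (x̄ - mu_0):
  S^{-1} · (x̄ - mu_0) = (-0.5146, -0.2767),
  (x̄ - mu_0)^T · [...] = (-1.8333)·(-0.5146) + (0.3333)·(-0.2767) = 0.8511.

Step 5 — scale by n: T² = 6 · 0.8511 = 5.1068.

T² ≈ 5.1068


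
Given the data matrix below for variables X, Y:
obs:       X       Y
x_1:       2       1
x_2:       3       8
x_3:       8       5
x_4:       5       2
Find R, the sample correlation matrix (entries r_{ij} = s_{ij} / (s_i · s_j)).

Step 1 — column means:
  mean(X) = (2 + 3 + 8 + 5) / 4 = 18/4 = 4.5
  mean(Y) = (1 + 8 + 5 + 2) / 4 = 16/4 = 4

Step 2 — sample variances and covariances s[i,j] = (1/(n-1)) · Σ_k (x_{k,i} - mean_i) · (x_{k,j} - mean_j), with n-1 = 3:
  s[X,X] = ((-2.5)·(-2.5) + (-1.5)·(-1.5) + (3.5)·(3.5) + (0.5)·(0.5)) / 3 = 21/3 = 7
  s[X,Y] = ((-2.5)·(-3) + (-1.5)·(4) + (3.5)·(1) + (0.5)·(-2)) / 3 = 4/3 = 1.3333
  s[Y,Y] = ((-3)·(-3) + (4)·(4) + (1)·(1) + (-2)·(-2)) / 3 = 30/3 = 10
  Sample standard deviations s_i = √(s[i,i]):
  s(X) = √(7) = 2.6458
  s(Y) = √(10) = 3.1623

Step 3 — r_{ij} = s_{ij} / (s_i · s_j):
  r[X,X] = 1 (diagonal).
  r[X,Y] = 1.3333 / (2.6458 · 3.1623) = 1.3333 / 8.3666 = 0.1594
  r[Y,Y] = 1 (diagonal).

R is symmetric with unit diagonal. Assembling:

R = [[1, 0.1594],
 [0.1594, 1]]


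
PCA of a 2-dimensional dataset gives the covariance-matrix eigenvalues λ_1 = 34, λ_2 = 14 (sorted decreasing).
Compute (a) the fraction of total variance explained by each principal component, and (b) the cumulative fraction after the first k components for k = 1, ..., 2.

Step 1 — total variance = trace(Sigma) = Σ λ_i = 34 + 14 = 48.

Step 2 — fraction explained by component i = λ_i / Σ λ:
  PC1: 34/48 = 0.7083
  PC2: 14/48 = 0.2917

Step 3 — cumulative fraction after k components = (λ_1 + ... + λ_k) / Σ λ:
  k = 1: 34/48 = 0.7083
  k = 2: (34 + 14)/48 = 48/48 = 1

Summary (fraction, with percent):

explained: PC1 0.7083 (70.83%), PC2 0.2917 (29.17%);  cumulative: 0.7083, 1


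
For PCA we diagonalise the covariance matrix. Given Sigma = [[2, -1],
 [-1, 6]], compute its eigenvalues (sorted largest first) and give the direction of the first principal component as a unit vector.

Step 1 — characteristic polynomial of 2×2 Sigma:
  det(Sigma - λI) = λ² - trace · λ + det = 0.
  trace = 2 + 6 = 8, det = 2·6 - (-1)² = 11.
Step 2 — discriminant:
  Δ = trace² - 4·det = 64 - 44 = 20.
Step 3 — eigenvalues:
  λ = (trace ± √Δ)/2 = (8 ± 4.4721)/2,
  λ_1 = 6.2361,  λ_2 = 1.7639.

Step 4 — unit eigenvector for λ_1: solve (Sigma - λ_1 I)v = 0. First row:
  (2 - 6.2361)·v_x + (-1)·v_y = 0, i.e. (-4.2361)·v_x + (-1)·v_y = 0,
  so v ∝ (b, λ_1 - a) = (-1, 4.2361); multiply by -1 so the first entry is positive: u = (1, -4.2361).
  ||u|| = √((1)² + (-4.2361)²) = √(18.9443) ≈ 4.3525,
  v_1 = u/||u|| ≈ (0.2298, -0.9732) (||v_1|| = 1).

λ_1 = 6.2361,  λ_2 = 1.7639;  v_1 ≈ (0.2298, -0.9732)


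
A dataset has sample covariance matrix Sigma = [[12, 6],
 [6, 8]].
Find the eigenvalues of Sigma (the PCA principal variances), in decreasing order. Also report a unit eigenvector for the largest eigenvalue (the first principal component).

Step 1 — characteristic polynomial of 2×2 Sigma:
  det(Sigma - λI) = λ² - trace · λ + det = 0.
  trace = 12 + 8 = 20, det = 12·8 - (6)² = 60.
Step 2 — discriminant:
  Δ = trace² - 4·det = 400 - 240 = 160.
Step 3 — eigenvalues:
  λ = (trace ± √Δ)/2 = (20 ± 12.6491)/2,
  λ_1 = 16.3246,  λ_2 = 3.6754.

Step 4 — unit eigenvector for λ_1: solve (Sigma - λ_1 I)v = 0. First row:
  (12 - 16.3246)·v_x + (6)·v_y = 0, i.e. (-4.3246)·v_x + (6)·v_y = 0,
  so v ∝ (b, λ_1 - a) = (6, 4.3246) = u.
  ||u|| = √((6)² + (4.3246)²) = √(54.7018) ≈ 7.3961,
  v_1 = u/||u|| ≈ (0.8112, 0.5847) (||v_1|| = 1).

λ_1 = 16.3246,  λ_2 = 3.6754;  v_1 ≈ (0.8112, 0.5847)


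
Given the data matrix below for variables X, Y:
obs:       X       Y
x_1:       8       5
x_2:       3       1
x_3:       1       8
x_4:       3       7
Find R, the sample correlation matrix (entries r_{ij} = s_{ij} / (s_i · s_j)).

Step 1 — column means:
  mean(X) = (8 + 3 + 1 + 3) / 4 = 15/4 = 3.75
  mean(Y) = (5 + 1 + 8 + 7) / 4 = 21/4 = 5.25

Step 2 — sample variances and covariances s[i,j] = (1/(n-1)) · Σ_k (x_{k,i} - mean_i) · (x_{k,j} - mean_j), with n-1 = 3:
  s[X,X] = ((4.25)·(4.25) + (-0.75)·(-0.75) + (-2.75)·(-2.75) + (-0.75)·(-0.75)) / 3 = 26.75/3 = 8.9167
  s[X,Y] = ((4.25)·(-0.25) + (-0.75)·(-4.25) + (-2.75)·(2.75) + (-0.75)·(1.75)) / 3 = -6.75/3 = -2.25
  s[Y,Y] = ((-0.25)·(-0.25) + (-4.25)·(-4.25) + (2.75)·(2.75) + (1.75)·(1.75)) / 3 = 28.75/3 = 9.5833
  Sample standard deviations s_i = √(s[i,i]):
  s(X) = √(8.9167) = 2.9861
  s(Y) = √(9.5833) = 3.0957

Step 3 — r_{ij} = s_{ij} / (s_i · s_j):
  r[X,X] = 1 (diagonal).
  r[X,Y] = -2.25 / (2.9861 · 3.0957) = -2.25 / 9.244 = -0.2434
  r[Y,Y] = 1 (diagonal).

R is symmetric with unit diagonal. Assembling:

R = [[1, -0.2434],
 [-0.2434, 1]]


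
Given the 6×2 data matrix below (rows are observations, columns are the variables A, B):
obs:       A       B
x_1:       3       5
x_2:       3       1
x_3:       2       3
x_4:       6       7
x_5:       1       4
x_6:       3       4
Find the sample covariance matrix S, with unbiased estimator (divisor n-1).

Step 1 — column means:
  mean(A) = (3 + 3 + 2 + 6 + 1 + 3) / 6 = 18/6 = 3
  mean(B) = (5 + 1 + 3 + 7 + 4 + 4) / 6 = 24/6 = 4

Step 2 — sample covariance S[i,j] = (1/(n-1)) · Σ_k (x_{k,i} - mean_i) · (x_{k,j} - mean_j), with n-1 = 5.
  S[A,A] = ((0)·(0) + (0)·(0) + (-1)·(-1) + (3)·(3) + (-2)·(-2) + (0)·(0)) / 5 = 14/5 = 2.8
  S[A,B] = ((0)·(1) + (0)·(-3) + (-1)·(-1) + (3)·(3) + (-2)·(0) + (0)·(0)) / 5 = 10/5 = 2
  S[B,B] = ((1)·(1) + (-3)·(-3) + (-1)·(-1) + (3)·(3) + (0)·(0) + (0)·(0)) / 5 = 20/5 = 4

S is symmetric (S[j,i] = S[i,j]). Assembling:

S = [[2.8, 2],
 [2, 4]]


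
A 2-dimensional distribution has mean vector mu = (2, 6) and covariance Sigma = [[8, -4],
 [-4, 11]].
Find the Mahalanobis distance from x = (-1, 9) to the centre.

Step 1 — centre the observation: (x - mu) = (-3, 3).

Step 2 — invert Sigma. det(Sigma) = 8·11 - (-4)² = 72.
  Sigma^{-1} = (1/det) · [[d, -b], [-b, a]] = [[0.1528, 0.0556],
 [0.0556, 0.1111]].

Step 3 — form the quadratic (x - mu)^T · Sigma^{-1} · (x - mu):
  Sigma^{-1} · (x - mu) = (-0.2917, 0.1667).
  (x - mu)^T · [Sigma^{-1} · (x - mu)] = (-3)·(-0.2917) + (3)·(0.1667) = 1.375.

Step 4 — take square root: d = √(1.375) ≈ 1.1726.

d(x, mu) = √(1.375) ≈ 1.1726


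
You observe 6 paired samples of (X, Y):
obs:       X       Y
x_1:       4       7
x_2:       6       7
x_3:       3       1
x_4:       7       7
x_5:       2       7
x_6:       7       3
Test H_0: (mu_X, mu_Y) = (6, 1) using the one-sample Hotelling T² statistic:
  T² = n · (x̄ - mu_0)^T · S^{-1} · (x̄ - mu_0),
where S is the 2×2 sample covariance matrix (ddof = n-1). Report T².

Step 1 — sample mean vector:
  mean(X) = (4 + 6 + 3 + 7 + 2 + 7) / 6 = 29/6 = 4.8333
  mean(Y) = (7 + 7 + 1 + 7 + 7 + 3) / 6 = 32/6 = 5.3333
  x̄ = (4.8333, 5.3333),  deviation x̄ - mu_0 = (4.8333, 5.3333) - (6, 1) = (-1.1667, 4.3333).

Step 2 — sample covariance matrix, S[i,j] = (1/(n-1)) · Σ_k (x_{k,i} - mean_i) · (x_{k,j} - mean_j), divisor n-1 = 5:
  S[X,X] = ((-0.8333)·(-0.8333) + (1.1667)·(1.1667) + (-1.8333)·(-1.8333) + (2.1667)·(2.1667) + (-2.8333)·(-2.8333) + (2.1667)·(2.1667)) / 5 = 22.8333/5 = 4.5667
  S[X,Y] = ((-0.8333)·(1.6667) + (1.1667)·(1.6667) + (-1.8333)·(-4.3333) + (2.1667)·(1.6667) + (-2.8333)·(1.6667) + (2.1667)·(-2.3333)) / 5 = 2.3333/5 = 0.4667
  S[Y,Y] = ((1.6667)·(1.6667) + (1.6667)·(1.6667) + (-4.3333)·(-4.3333) + (1.6667)·(1.6667) + (1.6667)·(1.6667) + (-2.3333)·(-2.3333)) / 5 = 35.3333/5 = 7.0667
  S = [[4.5667, 0.4667],
 [0.4667, 7.0667]].

Step 3 — invert S. det(S) = 4.5667·7.0667 - (0.4667)² = 32.0533.
  S^{-1} = (1/det) · [[d, -b], [-b, a]] = [[0.2205, -0.0146],
 [-0.0146, 0.1425]].

Step 4 — quadratic form (x̄ - mu_0)^T · S^{-1} · (x̄ - mu_0):
  S^{-1} · (x̄ - mu_0) = (-0.3203, 0.6344),
  (x̄ - mu_0)^T · [...] = (-1.1667)·(-0.3203) + (4.3333)·(0.6344) = 3.1226.

Step 5 — scale by n: T² = 6 · 3.1226 = 18.7354.

T² ≈ 18.7354


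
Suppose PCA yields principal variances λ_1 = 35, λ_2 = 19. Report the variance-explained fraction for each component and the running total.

Step 1 — total variance = trace(Sigma) = Σ λ_i = 35 + 19 = 54.

Step 2 — fraction explained by component i = λ_i / Σ λ:
  PC1: 35/54 = 0.6481
  PC2: 19/54 = 0.3519

Step 3 — cumulative fraction after k components = (λ_1 + ... + λ_k) / Σ λ:
  k = 1: 35/54 = 0.6481
  k = 2: (35 + 19)/54 = 54/54 = 1

Summary (fraction, with percent):

explained: PC1 0.6481 (64.81%), PC2 0.3519 (35.19%);  cumulative: 0.6481, 1


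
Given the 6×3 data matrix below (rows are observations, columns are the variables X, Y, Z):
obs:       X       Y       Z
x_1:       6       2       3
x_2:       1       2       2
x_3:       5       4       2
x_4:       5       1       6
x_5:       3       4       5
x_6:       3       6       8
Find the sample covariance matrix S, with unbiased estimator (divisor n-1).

Step 1 — column means:
  mean(X) = (6 + 1 + 5 + 5 + 3 + 3) / 6 = 23/6 = 3.8333
  mean(Y) = (2 + 2 + 4 + 1 + 4 + 6) / 6 = 19/6 = 3.1667
  mean(Z) = (3 + 2 + 2 + 6 + 5 + 8) / 6 = 26/6 = 4.3333

Step 2 — sample covariance S[i,j] = (1/(n-1)) · Σ_k (x_{k,i} - mean_i) · (x_{k,j} - mean_j), with n-1 = 5.
  S[X,X] = ((2.1667)·(2.1667) + (-2.8333)·(-2.8333) + (1.1667)·(1.1667) + (1.1667)·(1.1667) + (-0.8333)·(-0.8333) + (-0.8333)·(-0.8333)) / 5 = 16.8333/5 = 3.3667
  S[X,Y] = ((2.1667)·(-1.1667) + (-2.8333)·(-1.1667) + (1.1667)·(0.8333) + (1.1667)·(-2.1667) + (-0.8333)·(0.8333) + (-0.8333)·(2.8333)) / 5 = -3.8333/5 = -0.7667
  S[X,Z] = ((2.1667)·(-1.3333) + (-2.8333)·(-2.3333) + (1.1667)·(-2.3333) + (1.1667)·(1.6667) + (-0.8333)·(0.6667) + (-0.8333)·(3.6667)) / 5 = -0.6667/5 = -0.1333
  S[Y,Y] = ((-1.1667)·(-1.1667) + (-1.1667)·(-1.1667) + (0.8333)·(0.8333) + (-2.1667)·(-2.1667) + (0.8333)·(0.8333) + (2.8333)·(2.8333)) / 5 = 16.8333/5 = 3.3667
  S[Y,Z] = ((-1.1667)·(-1.3333) + (-1.1667)·(-2.3333) + (0.8333)·(-2.3333) + (-2.1667)·(1.6667) + (0.8333)·(0.6667) + (2.8333)·(3.6667)) / 5 = 9.6667/5 = 1.9333
  S[Z,Z] = ((-1.3333)·(-1.3333) + (-2.3333)·(-2.3333) + (-2.3333)·(-2.3333) + (1.6667)·(1.6667) + (0.6667)·(0.6667) + (3.6667)·(3.6667)) / 5 = 29.3333/5 = 5.8667

S is symmetric (S[j,i] = S[i,j]). Assembling:

S = [[3.3667, -0.7667, -0.1333],
 [-0.7667, 3.3667, 1.9333],
 [-0.1333, 1.9333, 5.8667]]
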